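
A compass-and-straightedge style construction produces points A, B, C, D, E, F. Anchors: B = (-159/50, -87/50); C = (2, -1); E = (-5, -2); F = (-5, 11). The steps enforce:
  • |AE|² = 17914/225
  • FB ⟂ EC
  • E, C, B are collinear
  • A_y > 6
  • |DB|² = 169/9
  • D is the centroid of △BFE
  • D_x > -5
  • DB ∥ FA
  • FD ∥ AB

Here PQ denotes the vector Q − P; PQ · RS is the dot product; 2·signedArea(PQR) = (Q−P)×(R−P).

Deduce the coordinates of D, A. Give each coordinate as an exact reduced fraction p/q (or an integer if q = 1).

A = (-284/75, 171/25)
D = (-659/150, 121/50)

1. D_x = -659/150  [D is the centroid of △BFE]
2. D_y = 121/50  [D is the centroid of △BFE]
   → D = (-659/150, 121/50)
3. A_x = -284/75  [FD ∥ AB ∩ DB ∥ FA]
4. A_y = 171/25  [FD ∥ AB ∩ DB ∥ FA]
   → A = (-284/75, 171/25)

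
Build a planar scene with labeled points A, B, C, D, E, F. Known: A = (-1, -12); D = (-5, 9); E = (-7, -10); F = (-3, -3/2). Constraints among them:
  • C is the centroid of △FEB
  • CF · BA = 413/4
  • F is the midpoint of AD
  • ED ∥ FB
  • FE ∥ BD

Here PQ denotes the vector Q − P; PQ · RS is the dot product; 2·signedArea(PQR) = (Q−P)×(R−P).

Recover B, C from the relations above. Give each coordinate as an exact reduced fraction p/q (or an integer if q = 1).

1. B_x = -1  [FE ∥ BD ∩ ED ∥ FB]
2. B_y = 35/2  [FE ∥ BD ∩ ED ∥ FB]
   → B = (-1, 35/2)
3. C_x = -11/3  [C is the centroid of △FEB]
4. C_y = 2  [C is the centroid of △FEB]
   → C = (-11/3, 2)

B = (-1, 35/2)
C = (-11/3, 2)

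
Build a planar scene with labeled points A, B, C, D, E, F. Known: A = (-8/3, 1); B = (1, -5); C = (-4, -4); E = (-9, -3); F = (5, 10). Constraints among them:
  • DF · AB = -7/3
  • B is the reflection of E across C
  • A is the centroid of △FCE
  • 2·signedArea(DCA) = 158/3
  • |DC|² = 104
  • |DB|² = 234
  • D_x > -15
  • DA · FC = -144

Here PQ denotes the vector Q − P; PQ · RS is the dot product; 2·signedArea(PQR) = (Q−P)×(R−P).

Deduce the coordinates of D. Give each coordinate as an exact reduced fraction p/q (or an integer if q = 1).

D = (-14, -2)

1. D_x = -14  [DA · FC = -144 ∩ 2·signedArea(DCA) = 158/3]
2. D_y = -2  [DA · FC = -144 ∩ 2·signedArea(DCA) = 158/3]
   → D = (-14, -2)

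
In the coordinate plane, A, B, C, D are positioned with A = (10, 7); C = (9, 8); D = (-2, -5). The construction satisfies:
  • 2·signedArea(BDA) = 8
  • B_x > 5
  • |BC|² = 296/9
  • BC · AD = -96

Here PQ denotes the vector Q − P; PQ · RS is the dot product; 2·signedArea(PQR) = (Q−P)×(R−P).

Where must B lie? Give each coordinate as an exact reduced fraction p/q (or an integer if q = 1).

B = (17/3, 10/3)

1. B_x = 17/3  [BC · AD = -96 ∩ 2·signedArea(BDA) = 8]
2. B_y = 10/3  [BC · AD = -96 ∩ 2·signedArea(BDA) = 8]
   → B = (17/3, 10/3)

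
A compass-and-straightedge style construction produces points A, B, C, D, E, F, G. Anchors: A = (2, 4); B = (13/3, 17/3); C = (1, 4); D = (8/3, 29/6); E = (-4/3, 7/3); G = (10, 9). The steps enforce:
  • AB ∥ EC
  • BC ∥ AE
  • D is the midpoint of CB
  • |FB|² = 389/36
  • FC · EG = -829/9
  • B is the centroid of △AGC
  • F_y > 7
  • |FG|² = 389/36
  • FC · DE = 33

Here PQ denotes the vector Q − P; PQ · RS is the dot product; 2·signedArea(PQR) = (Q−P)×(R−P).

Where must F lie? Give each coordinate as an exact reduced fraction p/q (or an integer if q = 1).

F = (43/6, 22/3)

1. F_x = 43/6  [FC · DE = 33 ∩ FC · EG = -829/9]
2. F_y = 22/3  [FC · DE = 33 ∩ FC · EG = -829/9]
   → F = (43/6, 22/3)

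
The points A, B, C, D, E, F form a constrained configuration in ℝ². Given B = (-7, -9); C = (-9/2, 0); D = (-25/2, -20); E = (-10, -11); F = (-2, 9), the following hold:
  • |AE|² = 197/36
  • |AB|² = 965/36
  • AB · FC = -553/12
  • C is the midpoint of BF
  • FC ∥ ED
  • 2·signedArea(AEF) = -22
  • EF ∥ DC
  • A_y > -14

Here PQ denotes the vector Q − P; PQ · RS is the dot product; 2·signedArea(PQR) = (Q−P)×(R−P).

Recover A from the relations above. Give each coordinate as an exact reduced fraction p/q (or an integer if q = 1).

1. A_x = -59/6  [2·signedArea(AEF) = -22 ∩ AB · FC = -553/12]
2. A_y = -40/3  [2·signedArea(AEF) = -22 ∩ AB · FC = -553/12]
   → A = (-59/6, -40/3)

A = (-59/6, -40/3)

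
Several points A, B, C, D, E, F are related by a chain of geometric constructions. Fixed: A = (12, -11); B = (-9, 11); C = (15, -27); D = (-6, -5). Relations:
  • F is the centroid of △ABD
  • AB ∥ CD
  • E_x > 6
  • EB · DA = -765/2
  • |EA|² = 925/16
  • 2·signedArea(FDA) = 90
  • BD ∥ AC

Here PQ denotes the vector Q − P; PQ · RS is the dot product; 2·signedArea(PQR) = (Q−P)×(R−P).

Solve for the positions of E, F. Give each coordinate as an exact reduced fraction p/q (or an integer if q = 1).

E = (27/4, -11/2)
F = (-1, -5/3)

1. E_x = 27/4  [line -18·x + 6·y + 309/2 = 0 ∩ |EA|² = 925/16]
2. E_y = -11/2  [line -18·x + 6·y + 309/2 = 0 ∩ |EA|² = 925/16]
   → E = (27/4, -11/2)
3. F_x = -1  [F is the centroid of △ABD]
4. F_y = -5/3  [F is the centroid of △ABD]
   → F = (-1, -5/3)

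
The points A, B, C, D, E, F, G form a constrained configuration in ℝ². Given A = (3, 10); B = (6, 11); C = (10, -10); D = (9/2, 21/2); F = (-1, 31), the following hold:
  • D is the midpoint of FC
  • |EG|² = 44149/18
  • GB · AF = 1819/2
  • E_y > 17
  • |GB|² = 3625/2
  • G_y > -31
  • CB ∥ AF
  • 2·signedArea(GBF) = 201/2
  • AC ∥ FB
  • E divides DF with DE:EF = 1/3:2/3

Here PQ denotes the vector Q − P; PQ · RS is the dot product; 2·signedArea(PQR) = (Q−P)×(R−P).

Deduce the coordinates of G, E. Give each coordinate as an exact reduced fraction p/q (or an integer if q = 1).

1. G_x = 31/2  [GB · AF = 1819/2 ∩ 2·signedArea(GBF) = 201/2]
2. G_y = -61/2  [GB · AF = 1819/2 ∩ 2·signedArea(GBF) = 201/2]
   → G = (31/2, -61/2)
3. E_x = 8/3  [E divides DF with DE:EF = 1/3:2/3]
4. E_y = 52/3  [E divides DF with DE:EF = 1/3:2/3]
   → E = (8/3, 52/3)

E = (8/3, 52/3)
G = (31/2, -61/2)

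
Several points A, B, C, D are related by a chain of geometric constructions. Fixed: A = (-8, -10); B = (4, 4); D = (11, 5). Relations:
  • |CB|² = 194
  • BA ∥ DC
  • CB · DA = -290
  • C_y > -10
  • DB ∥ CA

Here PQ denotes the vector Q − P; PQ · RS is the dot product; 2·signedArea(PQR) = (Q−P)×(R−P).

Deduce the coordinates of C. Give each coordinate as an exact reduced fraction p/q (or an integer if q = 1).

1. C_x = -1  [DB ∥ CA ∩ BA ∥ DC]
2. C_y = -9  [DB ∥ CA ∩ BA ∥ DC]
   → C = (-1, -9)

C = (-1, -9)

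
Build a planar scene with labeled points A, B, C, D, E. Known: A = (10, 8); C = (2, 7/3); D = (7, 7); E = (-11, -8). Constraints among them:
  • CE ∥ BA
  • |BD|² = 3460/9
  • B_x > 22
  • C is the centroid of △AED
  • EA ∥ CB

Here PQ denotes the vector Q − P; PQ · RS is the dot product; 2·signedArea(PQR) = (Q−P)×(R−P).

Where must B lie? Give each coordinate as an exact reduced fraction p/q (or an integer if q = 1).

1. B_x = 23  [CE ∥ BA ∩ EA ∥ CB]
2. B_y = 55/3  [CE ∥ BA ∩ EA ∥ CB]
   → B = (23, 55/3)

B = (23, 55/3)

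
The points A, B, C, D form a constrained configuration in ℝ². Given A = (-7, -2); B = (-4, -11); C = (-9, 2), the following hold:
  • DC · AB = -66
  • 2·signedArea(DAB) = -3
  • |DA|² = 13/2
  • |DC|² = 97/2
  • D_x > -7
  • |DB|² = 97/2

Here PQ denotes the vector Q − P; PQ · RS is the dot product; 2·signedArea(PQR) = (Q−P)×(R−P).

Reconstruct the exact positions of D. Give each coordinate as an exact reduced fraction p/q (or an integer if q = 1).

D = (-13/2, -9/2)

1. D_x = -13/2  [2·signedArea(DAB) = -3 ∩ DC · AB = -66]
2. D_y = -9/2  [2·signedArea(DAB) = -3 ∩ DC · AB = -66]
   → D = (-13/2, -9/2)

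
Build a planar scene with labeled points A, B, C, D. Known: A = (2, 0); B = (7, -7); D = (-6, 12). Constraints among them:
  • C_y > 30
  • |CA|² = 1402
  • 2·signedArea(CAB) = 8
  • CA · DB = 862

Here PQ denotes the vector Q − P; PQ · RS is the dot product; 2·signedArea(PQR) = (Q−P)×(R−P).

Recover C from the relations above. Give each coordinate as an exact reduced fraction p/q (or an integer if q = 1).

C = (-19, 31)

1. C_x = -19  [2·signedArea(CAB) = 8 ∩ CA · DB = 862]
2. C_y = 31  [2·signedArea(CAB) = 8 ∩ CA · DB = 862]
   → C = (-19, 31)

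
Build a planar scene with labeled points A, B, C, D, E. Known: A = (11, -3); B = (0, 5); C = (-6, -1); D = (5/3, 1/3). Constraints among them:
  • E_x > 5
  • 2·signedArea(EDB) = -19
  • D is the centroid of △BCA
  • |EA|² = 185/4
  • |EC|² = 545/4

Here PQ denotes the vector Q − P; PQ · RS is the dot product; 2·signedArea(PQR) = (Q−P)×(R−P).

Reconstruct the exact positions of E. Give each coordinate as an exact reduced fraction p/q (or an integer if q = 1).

E = (11/2, 1)

1. E_x = 11/2  [line -14/3·x + -5/3·y + 82/3 = 0 ∩ |EC|² = 545/4]
2. E_y = 1  [line -14/3·x + -5/3·y + 82/3 = 0 ∩ |EC|² = 545/4]
   → E = (11/2, 1)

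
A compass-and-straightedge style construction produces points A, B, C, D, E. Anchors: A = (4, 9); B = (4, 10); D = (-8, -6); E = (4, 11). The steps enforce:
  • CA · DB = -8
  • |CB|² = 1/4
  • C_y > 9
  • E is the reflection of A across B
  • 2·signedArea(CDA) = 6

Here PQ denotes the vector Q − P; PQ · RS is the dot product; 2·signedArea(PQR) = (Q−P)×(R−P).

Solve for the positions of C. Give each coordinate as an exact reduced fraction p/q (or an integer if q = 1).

C = (4, 19/2)

1. C_x = 4  [2·signedArea(CDA) = 6 ∩ CA · DB = -8]
2. C_y = 19/2  [2·signedArea(CDA) = 6 ∩ CA · DB = -8]
   → C = (4, 19/2)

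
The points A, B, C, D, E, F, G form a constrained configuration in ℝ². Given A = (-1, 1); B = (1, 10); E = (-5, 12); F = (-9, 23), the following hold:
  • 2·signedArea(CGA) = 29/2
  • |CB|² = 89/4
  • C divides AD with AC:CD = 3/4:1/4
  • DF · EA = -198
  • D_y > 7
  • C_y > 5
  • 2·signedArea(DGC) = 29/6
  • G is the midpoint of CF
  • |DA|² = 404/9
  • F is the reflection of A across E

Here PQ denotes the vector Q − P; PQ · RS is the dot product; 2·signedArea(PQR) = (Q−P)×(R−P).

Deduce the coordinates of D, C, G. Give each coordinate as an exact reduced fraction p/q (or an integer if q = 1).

1. D_x = -5/3  [line -4·x + 11·y + -91 = 0 ∩ |DA|² = 404/9]
2. D_y = 23/3  [line -4·x + 11·y + -91 = 0 ∩ |DA|² = 404/9]
   → D = (-5/3, 23/3)
3. C_x = -3/2  [C divides AD with AC:CD = 3/4:1/4]
4. C_y = 6  [C divides AD with AC:CD = 3/4:1/4]
   → C = (-3/2, 6)
5. G_x = -21/4  [G is the midpoint of CF]
6. G_y = 29/2  [G is the midpoint of CF]
   → G = (-21/4, 29/2)

C = (-3/2, 6)
D = (-5/3, 23/3)
G = (-21/4, 29/2)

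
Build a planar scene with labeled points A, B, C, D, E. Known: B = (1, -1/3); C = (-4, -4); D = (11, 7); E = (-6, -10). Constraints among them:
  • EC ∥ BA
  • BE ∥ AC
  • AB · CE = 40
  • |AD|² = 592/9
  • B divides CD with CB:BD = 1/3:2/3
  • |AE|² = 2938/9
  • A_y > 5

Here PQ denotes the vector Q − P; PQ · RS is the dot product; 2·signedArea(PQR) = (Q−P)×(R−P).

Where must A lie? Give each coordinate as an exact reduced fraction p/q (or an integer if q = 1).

A = (3, 17/3)

1. A_x = 3  [BE ∥ AC ∩ EC ∥ BA]
2. A_y = 17/3  [BE ∥ AC ∩ EC ∥ BA]
   → A = (3, 17/3)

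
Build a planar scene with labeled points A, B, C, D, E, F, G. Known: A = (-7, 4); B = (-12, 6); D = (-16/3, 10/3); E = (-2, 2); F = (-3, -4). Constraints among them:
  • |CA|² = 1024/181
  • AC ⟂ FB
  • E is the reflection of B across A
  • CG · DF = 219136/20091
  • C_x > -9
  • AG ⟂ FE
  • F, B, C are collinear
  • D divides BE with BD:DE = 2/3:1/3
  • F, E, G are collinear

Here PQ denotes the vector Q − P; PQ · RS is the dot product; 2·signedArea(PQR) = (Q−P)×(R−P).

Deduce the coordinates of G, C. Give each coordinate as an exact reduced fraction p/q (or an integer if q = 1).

C = (-1587/181, 436/181)
G = (-67/37, 116/37)

1. G_x = -67/37  [F, E, G are collinear ∩ AG ⟂ FE]
2. G_y = 116/37  [F, E, G are collinear ∩ AG ⟂ FE]
   → G = (-67/37, 116/37)
3. C_x = -1587/181  [F, B, C are collinear ∩ AC ⟂ FB]
4. C_y = 436/181  [F, B, C are collinear ∩ AC ⟂ FB]
   → C = (-1587/181, 436/181)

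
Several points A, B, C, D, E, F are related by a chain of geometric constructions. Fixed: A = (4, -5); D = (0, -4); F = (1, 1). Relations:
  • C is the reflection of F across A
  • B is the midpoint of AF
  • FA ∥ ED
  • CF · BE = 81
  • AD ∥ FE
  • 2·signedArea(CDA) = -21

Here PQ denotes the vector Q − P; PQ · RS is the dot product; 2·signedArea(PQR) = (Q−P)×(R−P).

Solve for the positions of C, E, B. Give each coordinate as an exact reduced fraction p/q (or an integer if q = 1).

1. C_x = 7  [C is the reflection of F across A]
2. C_y = -11  [C is the reflection of F across A]
   → C = (7, -11)
3. E_x = -3  [FA ∥ ED ∩ AD ∥ FE]
4. E_y = 2  [FA ∥ ED ∩ AD ∥ FE]
   → E = (-3, 2)
5. B_x = 5/2  [B is the midpoint of AF]
6. B_y = -2  [B is the midpoint of AF]
   → B = (5/2, -2)

B = (5/2, -2)
C = (7, -11)
E = (-3, 2)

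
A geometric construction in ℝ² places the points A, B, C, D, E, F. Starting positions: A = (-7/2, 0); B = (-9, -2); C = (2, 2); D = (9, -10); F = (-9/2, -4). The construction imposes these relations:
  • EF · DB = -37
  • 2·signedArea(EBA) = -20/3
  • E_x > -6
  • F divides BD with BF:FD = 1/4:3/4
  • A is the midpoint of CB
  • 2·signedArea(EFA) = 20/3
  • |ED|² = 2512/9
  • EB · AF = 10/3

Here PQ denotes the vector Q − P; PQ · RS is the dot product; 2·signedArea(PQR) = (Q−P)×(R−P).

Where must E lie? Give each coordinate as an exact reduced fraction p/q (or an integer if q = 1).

1. E_x = -17/3  [2·signedArea(EFA) = 20/3 ∩ EF · DB = -37]
2. E_y = -2  [2·signedArea(EFA) = 20/3 ∩ EF · DB = -37]
   → E = (-17/3, -2)

E = (-17/3, -2)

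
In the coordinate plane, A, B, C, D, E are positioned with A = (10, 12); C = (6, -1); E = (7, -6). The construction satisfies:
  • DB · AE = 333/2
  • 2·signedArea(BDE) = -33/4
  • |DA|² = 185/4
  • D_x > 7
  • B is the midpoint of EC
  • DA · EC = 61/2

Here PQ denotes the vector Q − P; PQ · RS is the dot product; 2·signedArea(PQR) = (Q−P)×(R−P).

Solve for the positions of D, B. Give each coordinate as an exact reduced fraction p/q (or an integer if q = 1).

1. B_x = 13/2  [B is the midpoint of EC]
2. B_y = -7/2  [B is the midpoint of EC]
   → B = (13/2, -7/2)
3. D_x = 8  [DB · AE = 333/2 ∩ DA · EC = 61/2]
4. D_y = 11/2  [DB · AE = 333/2 ∩ DA · EC = 61/2]
   → D = (8, 11/2)

B = (13/2, -7/2)
D = (8, 11/2)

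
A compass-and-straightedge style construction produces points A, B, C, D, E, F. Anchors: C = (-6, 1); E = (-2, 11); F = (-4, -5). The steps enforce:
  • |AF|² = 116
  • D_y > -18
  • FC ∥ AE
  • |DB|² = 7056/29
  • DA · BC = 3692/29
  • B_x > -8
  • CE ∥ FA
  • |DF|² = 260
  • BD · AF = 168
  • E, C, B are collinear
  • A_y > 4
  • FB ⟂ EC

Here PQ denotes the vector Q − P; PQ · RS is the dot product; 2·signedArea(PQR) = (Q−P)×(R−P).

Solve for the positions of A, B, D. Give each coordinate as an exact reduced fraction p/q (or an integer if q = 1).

A = (0, 5)
B = (-226/29, -101/29)
D = (-394/29, -521/29)

1. A_x = 0  [FC ∥ AE ∩ CE ∥ FA]
2. A_y = 5  [FC ∥ AE ∩ CE ∥ FA]
   → A = (0, 5)
3. B_x = -226/29  [E, C, B are collinear ∩ FB ⟂ EC]
4. B_y = -101/29  [E, C, B are collinear ∩ FB ⟂ EC]
   → B = (-226/29, -101/29)
5. D_x = -394/29  [line -52/29·x + -130/29·y + -3042/29 = 0 ∩ |DF|² = 260]
6. D_y = -521/29  [line -52/29·x + -130/29·y + -3042/29 = 0 ∩ |DF|² = 260]
   → D = (-394/29, -521/29)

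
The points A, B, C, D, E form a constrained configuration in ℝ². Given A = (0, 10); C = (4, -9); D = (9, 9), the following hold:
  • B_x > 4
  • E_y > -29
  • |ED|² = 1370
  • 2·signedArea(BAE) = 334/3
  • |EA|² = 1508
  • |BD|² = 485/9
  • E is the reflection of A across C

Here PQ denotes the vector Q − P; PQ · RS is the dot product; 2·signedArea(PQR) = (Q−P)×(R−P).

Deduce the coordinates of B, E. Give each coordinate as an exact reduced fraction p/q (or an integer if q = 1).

B = (13/3, 10/3)
E = (8, -28)

1. E_x = 8  [E is the reflection of A across C]
2. E_y = -28  [E is the reflection of A across C]
   → E = (8, -28)
3. B_x = 13/3  [line 38·x + 8·y + -574/3 = 0 ∩ |BD|² = 485/9]
4. B_y = 10/3  [line 38·x + 8·y + -574/3 = 0 ∩ |BD|² = 485/9]
   → B = (13/3, 10/3)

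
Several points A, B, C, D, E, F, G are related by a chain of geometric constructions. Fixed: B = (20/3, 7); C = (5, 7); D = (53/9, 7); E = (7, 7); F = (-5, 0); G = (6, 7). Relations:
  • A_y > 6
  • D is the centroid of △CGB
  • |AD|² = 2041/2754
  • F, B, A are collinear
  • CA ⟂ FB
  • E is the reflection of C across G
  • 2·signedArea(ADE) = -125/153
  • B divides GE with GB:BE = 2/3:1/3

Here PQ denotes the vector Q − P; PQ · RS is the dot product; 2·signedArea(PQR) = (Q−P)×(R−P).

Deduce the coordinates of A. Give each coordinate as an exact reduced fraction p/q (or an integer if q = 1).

A = (185/34, 213/34)

1. A_x = 185/34  [F, B, A are collinear ∩ CA ⟂ FB]
2. A_y = 213/34  [F, B, A are collinear ∩ CA ⟂ FB]
   → A = (185/34, 213/34)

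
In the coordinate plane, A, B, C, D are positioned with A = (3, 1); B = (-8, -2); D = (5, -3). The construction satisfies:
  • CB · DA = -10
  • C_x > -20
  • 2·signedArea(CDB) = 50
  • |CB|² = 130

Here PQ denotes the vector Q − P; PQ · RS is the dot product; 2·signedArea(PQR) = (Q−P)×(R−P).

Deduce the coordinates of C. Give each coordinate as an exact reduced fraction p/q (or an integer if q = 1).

1. C_x = -19  [CB · DA = -10 ∩ 2·signedArea(CDB) = 50]
2. C_y = -5  [CB · DA = -10 ∩ 2·signedArea(CDB) = 50]
   → C = (-19, -5)

C = (-19, -5)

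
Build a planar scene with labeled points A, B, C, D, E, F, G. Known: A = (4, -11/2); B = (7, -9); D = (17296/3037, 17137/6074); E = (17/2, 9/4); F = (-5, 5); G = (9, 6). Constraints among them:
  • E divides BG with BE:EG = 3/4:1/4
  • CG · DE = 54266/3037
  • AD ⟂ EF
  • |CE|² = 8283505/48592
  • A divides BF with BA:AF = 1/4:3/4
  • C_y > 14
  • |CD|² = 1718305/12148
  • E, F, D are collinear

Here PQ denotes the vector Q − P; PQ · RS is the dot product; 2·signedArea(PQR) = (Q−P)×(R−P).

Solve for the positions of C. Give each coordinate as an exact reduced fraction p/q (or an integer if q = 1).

C = (13333/3037, 44470/3037)

1. C_x = 13333/3037  [line -17037/6074·x + 6941/12148·y + 11989/3037 = 0 ∩ |CE|² = 8283505/48592]
2. C_y = 44470/3037  [line -17037/6074·x + 6941/12148·y + 11989/3037 = 0 ∩ |CE|² = 8283505/48592]
   → C = (13333/3037, 44470/3037)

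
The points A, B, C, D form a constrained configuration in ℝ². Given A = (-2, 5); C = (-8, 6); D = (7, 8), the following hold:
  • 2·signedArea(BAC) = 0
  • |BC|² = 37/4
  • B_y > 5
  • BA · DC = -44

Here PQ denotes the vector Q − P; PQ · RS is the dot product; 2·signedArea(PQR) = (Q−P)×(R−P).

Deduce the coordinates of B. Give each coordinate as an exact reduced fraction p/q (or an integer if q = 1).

1. B_x = -5  [2·signedArea(BAC) = 0 ∩ BA · DC = -44]
2. B_y = 11/2  [2·signedArea(BAC) = 0 ∩ BA · DC = -44]
   → B = (-5, 11/2)

B = (-5, 11/2)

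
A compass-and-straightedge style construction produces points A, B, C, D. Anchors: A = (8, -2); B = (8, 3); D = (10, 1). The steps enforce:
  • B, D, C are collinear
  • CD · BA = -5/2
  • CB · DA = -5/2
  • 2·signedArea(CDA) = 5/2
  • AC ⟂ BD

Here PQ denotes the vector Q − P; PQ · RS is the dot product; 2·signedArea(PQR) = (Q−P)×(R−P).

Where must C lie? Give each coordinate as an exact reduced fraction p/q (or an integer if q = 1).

1. C_x = 21/2  [B, D, C are collinear ∩ AC ⟂ BD]
2. C_y = 1/2  [B, D, C are collinear ∩ AC ⟂ BD]
   → C = (21/2, 1/2)

C = (21/2, 1/2)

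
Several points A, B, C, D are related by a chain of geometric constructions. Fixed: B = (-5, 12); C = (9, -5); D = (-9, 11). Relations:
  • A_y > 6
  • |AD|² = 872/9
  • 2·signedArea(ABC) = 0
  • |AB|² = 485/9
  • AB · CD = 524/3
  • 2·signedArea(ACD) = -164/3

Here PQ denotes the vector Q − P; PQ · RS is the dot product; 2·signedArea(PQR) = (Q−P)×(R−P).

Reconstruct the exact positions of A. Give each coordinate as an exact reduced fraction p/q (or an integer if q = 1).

A = (-1/3, 19/3)

1. A_x = -1/3  [2·signedArea(ABC) = 0 ∩ 2·signedArea(ACD) = -164/3]
2. A_y = 19/3  [2·signedArea(ABC) = 0 ∩ 2·signedArea(ACD) = -164/3]
   → A = (-1/3, 19/3)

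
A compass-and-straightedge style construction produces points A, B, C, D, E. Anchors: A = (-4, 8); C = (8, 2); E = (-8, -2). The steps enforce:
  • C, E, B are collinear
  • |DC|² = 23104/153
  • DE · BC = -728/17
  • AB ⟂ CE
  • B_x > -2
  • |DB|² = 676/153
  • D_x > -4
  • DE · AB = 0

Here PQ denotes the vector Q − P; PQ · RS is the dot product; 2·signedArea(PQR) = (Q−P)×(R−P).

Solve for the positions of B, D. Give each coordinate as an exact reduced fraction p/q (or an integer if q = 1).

1. B_x = -32/17  [C, E, B are collinear ∩ AB ⟂ CE]
2. B_y = -8/17  [C, E, B are collinear ∩ AB ⟂ CE]
   → B = (-32/17, -8/17)
3. D_x = -200/51  [DE · AB = 0 ∩ DE · BC = -728/17]
4. D_y = -50/51  [DE · AB = 0 ∩ DE · BC = -728/17]
   → D = (-200/51, -50/51)

B = (-32/17, -8/17)
D = (-200/51, -50/51)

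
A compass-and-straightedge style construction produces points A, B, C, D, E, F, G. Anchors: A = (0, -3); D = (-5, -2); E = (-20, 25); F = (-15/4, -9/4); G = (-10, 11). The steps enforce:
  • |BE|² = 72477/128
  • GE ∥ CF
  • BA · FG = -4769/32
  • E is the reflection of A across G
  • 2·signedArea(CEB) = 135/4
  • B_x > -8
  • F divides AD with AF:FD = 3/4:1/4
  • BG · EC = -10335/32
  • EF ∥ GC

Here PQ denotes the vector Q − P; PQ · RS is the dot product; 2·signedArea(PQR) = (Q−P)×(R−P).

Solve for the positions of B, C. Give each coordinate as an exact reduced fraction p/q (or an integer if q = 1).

1. B_x = -125/16  [line 25/4·x + -53/4·y + 3497/32 = 0 ∩ |BE|² = 72477/128]
2. B_y = 73/16  [line 25/4·x + -53/4·y + 3497/32 = 0 ∩ |BE|² = 72477/128]
   → B = (-125/16, 73/16)
3. C_x = 25/4  [BG · EC = -10335/32 ∩ GE ∥ CF]
4. C_y = -65/4  [BG · EC = -10335/32 ∩ GE ∥ CF]
   → C = (25/4, -65/4)

B = (-125/16, 73/16)
C = (25/4, -65/4)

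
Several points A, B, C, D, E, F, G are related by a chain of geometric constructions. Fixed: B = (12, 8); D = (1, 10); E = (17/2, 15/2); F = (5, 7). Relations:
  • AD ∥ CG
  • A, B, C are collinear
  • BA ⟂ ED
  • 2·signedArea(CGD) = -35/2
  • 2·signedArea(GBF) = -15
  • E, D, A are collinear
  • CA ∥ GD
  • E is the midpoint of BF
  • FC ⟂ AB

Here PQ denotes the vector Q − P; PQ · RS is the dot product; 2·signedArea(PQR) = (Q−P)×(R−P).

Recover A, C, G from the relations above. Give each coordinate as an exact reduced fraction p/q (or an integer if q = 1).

A = (23/2, 13/2)
C = (11, 5)
G = (1/2, 17/2)

1. A_x = 23/2  [E, D, A are collinear ∩ BA ⟂ ED]
2. A_y = 13/2  [E, D, A are collinear ∩ BA ⟂ ED]
   → A = (23/2, 13/2)
3. C_x = 11  [A, B, C are collinear ∩ FC ⟂ AB]
4. C_y = 5  [A, B, C are collinear ∩ FC ⟂ AB]
   → C = (11, 5)
5. G_x = 1/2  [CA ∥ GD ∩ AD ∥ CG]
6. G_y = 17/2  [CA ∥ GD ∩ AD ∥ CG]
   → G = (1/2, 17/2)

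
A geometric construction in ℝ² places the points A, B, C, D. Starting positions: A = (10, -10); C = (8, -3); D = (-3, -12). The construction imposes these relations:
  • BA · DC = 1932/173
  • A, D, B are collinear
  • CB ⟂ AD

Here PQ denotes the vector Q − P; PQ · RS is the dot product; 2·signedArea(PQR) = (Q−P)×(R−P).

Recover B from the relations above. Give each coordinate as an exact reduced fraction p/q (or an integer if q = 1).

1. B_x = 1574/173  [A, D, B are collinear ∩ CB ⟂ AD]
2. B_y = -1754/173  [A, D, B are collinear ∩ CB ⟂ AD]
   → B = (1574/173, -1754/173)

B = (1574/173, -1754/173)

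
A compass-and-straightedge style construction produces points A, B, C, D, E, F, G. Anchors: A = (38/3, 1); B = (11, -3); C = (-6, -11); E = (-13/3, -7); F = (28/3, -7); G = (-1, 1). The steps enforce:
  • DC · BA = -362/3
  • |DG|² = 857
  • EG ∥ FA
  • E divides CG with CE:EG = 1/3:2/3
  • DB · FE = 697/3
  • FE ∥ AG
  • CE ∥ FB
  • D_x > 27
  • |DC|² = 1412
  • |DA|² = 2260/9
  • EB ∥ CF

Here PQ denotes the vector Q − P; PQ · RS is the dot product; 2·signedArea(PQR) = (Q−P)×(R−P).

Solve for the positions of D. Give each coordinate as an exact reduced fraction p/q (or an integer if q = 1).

D = (28, 5)

1. D_x = 28  [DC · BA = -362/3 ∩ DB · FE = 697/3]
2. D_y = 5  [DC · BA = -362/3 ∩ DB · FE = 697/3]
   → D = (28, 5)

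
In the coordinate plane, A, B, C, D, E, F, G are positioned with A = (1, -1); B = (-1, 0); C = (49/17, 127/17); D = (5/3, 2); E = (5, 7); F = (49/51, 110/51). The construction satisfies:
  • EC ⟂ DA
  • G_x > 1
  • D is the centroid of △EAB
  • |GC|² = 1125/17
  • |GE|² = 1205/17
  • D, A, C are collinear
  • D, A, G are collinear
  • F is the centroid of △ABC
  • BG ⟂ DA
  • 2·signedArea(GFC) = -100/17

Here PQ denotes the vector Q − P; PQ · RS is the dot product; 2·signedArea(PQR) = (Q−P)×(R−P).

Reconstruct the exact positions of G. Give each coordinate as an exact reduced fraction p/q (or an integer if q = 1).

G = (19/17, -8/17)

1. G_x = 19/17  [D, A, G are collinear ∩ BG ⟂ DA]
2. G_y = -8/17  [D, A, G are collinear ∩ BG ⟂ DA]
   → G = (19/17, -8/17)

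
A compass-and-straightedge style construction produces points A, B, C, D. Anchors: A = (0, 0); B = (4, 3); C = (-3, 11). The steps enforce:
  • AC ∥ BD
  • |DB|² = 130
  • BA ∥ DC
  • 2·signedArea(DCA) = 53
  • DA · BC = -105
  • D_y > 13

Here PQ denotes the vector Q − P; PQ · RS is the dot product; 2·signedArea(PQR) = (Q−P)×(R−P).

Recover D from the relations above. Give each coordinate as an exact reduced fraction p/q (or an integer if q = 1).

D = (1, 14)

1. D_x = 1  [BA ∥ DC ∩ AC ∥ BD]
2. D_y = 14  [BA ∥ DC ∩ AC ∥ BD]
   → D = (1, 14)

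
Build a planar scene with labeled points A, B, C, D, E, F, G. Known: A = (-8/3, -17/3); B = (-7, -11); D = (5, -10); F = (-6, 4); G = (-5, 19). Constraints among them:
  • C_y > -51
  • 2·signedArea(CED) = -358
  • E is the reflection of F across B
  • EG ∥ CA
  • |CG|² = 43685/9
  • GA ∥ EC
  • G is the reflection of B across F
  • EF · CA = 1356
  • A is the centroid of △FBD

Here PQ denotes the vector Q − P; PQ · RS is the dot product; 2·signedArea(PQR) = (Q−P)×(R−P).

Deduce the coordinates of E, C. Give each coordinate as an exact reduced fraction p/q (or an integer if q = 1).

1. E_x = -8  [E is the reflection of F across B]
2. E_y = -26  [E is the reflection of F across B]
   → E = (-8, -26)
3. C_x = -17/3  [EG ∥ CA ∩ GA ∥ EC]
4. C_y = -152/3  [EG ∥ CA ∩ GA ∥ EC]
   → C = (-17/3, -152/3)

C = (-17/3, -152/3)
E = (-8, -26)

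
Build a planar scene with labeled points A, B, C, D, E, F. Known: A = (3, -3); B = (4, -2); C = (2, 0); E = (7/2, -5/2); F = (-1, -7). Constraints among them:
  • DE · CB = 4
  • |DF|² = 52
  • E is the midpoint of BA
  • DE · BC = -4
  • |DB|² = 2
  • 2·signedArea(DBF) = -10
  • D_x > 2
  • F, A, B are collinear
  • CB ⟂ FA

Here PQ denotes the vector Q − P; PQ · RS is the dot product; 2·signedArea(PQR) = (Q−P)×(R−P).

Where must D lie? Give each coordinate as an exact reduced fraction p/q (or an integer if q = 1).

1. D_x = 3  [line 5·x + -5·y + -20 = 0 ∩ |DB|² = 2]
2. D_y = -1  [line 5·x + -5·y + -20 = 0 ∩ |DB|² = 2]
   → D = (3, -1)

D = (3, -1)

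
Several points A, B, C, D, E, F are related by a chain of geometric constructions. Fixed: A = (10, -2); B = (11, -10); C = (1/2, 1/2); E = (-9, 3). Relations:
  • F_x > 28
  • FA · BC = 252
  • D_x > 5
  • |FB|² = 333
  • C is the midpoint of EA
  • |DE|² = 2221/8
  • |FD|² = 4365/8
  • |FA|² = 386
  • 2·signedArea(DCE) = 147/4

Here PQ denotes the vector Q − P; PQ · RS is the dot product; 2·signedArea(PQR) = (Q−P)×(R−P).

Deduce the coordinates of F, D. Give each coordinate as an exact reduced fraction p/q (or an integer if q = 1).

D = (23/4, -19/4)
F = (29, -7)

1. F_x = 29  [line 21/2·x + -21/2·y + -378 = 0 ∩ |FB|² = 333]
2. F_y = -7  [line 21/2·x + -21/2·y + -378 = 0 ∩ |FB|² = 333]
   → F = (29, -7)
3. D_x = 23/4  [line -5/2·x + -19/2·y + -123/4 = 0 ∩ |DE|² = 2221/8]
4. D_y = -19/4  [line -5/2·x + -19/2·y + -123/4 = 0 ∩ |DE|² = 2221/8]
   → D = (23/4, -19/4)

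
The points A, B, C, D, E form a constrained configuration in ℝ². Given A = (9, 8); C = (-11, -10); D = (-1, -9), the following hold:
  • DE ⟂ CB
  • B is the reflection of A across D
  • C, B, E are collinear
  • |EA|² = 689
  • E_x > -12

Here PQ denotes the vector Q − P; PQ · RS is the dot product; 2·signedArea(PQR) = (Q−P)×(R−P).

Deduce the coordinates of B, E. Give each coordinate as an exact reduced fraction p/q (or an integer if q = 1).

1. B_x = -11  [B is the reflection of A across D]
2. B_y = -26  [B is the reflection of A across D]
   → B = (-11, -26)
3. E_x = -11  [C, B, E are collinear ∩ DE ⟂ CB]
4. E_y = -9  [C, B, E are collinear ∩ DE ⟂ CB]
   → E = (-11, -9)

B = (-11, -26)
E = (-11, -9)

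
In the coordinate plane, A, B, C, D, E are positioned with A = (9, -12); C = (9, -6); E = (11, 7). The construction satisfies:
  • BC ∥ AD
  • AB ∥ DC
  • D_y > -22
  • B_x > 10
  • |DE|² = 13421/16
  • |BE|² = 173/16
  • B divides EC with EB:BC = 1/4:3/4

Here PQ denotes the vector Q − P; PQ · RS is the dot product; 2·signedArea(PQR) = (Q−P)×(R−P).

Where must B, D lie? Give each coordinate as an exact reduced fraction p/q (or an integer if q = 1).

B = (21/2, 15/4)
D = (15/2, -87/4)

1. B_x = 21/2  [B divides EC with EB:BC = 1/4:3/4]
2. B_y = 15/4  [B divides EC with EB:BC = 1/4:3/4]
   → B = (21/2, 15/4)
3. D_x = 15/2  [AB ∥ DC ∩ BC ∥ AD]
4. D_y = -87/4  [AB ∥ DC ∩ BC ∥ AD]
   → D = (15/2, -87/4)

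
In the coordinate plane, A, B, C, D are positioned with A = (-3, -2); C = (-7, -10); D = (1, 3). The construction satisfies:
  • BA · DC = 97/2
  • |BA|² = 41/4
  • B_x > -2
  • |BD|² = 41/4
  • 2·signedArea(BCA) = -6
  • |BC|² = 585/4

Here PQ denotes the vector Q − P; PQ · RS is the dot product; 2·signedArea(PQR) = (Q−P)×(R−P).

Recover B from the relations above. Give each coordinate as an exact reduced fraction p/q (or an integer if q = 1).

1. B_x = -1  [2·signedArea(BCA) = -6 ∩ BA · DC = 97/2]
2. B_y = 1/2  [2·signedArea(BCA) = -6 ∩ BA · DC = 97/2]
   → B = (-1, 1/2)

B = (-1, 1/2)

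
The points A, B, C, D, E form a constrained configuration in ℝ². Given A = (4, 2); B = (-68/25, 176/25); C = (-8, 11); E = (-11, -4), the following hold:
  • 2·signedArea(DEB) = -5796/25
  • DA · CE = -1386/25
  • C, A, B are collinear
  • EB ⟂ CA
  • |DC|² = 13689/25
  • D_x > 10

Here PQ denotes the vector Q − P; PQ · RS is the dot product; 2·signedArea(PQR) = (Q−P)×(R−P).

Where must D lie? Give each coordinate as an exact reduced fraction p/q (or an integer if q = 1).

D = (268/25, -76/25)

1. D_x = 268/25  [DA · CE = -1386/25 ∩ 2·signedArea(DEB) = -5796/25]
2. D_y = -76/25  [DA · CE = -1386/25 ∩ 2·signedArea(DEB) = -5796/25]
   → D = (268/25, -76/25)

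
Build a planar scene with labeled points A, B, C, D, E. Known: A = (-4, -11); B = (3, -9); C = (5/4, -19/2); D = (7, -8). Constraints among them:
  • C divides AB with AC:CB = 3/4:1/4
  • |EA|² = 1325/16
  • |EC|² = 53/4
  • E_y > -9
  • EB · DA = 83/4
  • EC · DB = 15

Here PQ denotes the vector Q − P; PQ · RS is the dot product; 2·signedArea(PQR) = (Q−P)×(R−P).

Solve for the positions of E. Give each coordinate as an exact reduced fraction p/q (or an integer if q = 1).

E = (19/4, -17/2)

1. E_x = 19/4  [EC · DB = 15 ∩ EB · DA = 83/4]
2. E_y = -17/2  [EC · DB = 15 ∩ EB · DA = 83/4]
   → E = (19/4, -17/2)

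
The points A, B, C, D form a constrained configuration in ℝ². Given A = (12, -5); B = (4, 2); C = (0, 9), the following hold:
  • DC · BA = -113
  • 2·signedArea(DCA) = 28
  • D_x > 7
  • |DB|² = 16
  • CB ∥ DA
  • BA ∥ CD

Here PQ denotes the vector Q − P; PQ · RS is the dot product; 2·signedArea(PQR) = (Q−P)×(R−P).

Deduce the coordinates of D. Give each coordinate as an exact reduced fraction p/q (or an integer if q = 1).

D = (8, 2)

1. D_x = 8  [CB ∥ DA ∩ BA ∥ CD]
2. D_y = 2  [CB ∥ DA ∩ BA ∥ CD]
   → D = (8, 2)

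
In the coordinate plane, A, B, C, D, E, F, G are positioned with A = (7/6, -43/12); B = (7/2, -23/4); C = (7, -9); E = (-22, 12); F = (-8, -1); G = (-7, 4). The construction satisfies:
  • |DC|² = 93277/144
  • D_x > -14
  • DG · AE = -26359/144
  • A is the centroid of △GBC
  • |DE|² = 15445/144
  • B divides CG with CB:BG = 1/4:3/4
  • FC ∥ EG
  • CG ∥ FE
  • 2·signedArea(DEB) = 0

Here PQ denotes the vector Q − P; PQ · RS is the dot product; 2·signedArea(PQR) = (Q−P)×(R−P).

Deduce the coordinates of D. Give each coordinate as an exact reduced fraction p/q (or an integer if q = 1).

1. D_x = -27/2  [2·signedArea(DEB) = 0 ∩ DG · AE = -26359/144]
2. D_y = 73/12  [2·signedArea(DEB) = 0 ∩ DG · AE = -26359/144]
   → D = (-27/2, 73/12)

D = (-27/2, 73/12)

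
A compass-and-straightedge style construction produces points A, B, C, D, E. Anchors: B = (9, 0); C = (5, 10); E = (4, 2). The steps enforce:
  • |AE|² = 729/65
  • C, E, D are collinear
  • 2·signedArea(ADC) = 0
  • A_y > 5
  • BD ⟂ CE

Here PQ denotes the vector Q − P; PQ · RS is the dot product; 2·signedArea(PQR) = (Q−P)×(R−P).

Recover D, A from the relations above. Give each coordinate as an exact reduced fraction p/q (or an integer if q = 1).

A = (287/65, 346/65)
D = (249/65, 42/65)

1. D_x = 249/65  [C, E, D are collinear ∩ BD ⟂ CE]
2. D_y = 42/65  [C, E, D are collinear ∩ BD ⟂ CE]
   → D = (249/65, 42/65)
3. A_x = 287/65  [line -608/65·x + 76/65·y + 456/13 = 0 ∩ |AE|² = 729/65]
4. A_y = 346/65  [line -608/65·x + 76/65·y + 456/13 = 0 ∩ |AE|² = 729/65]
   → A = (287/65, 346/65)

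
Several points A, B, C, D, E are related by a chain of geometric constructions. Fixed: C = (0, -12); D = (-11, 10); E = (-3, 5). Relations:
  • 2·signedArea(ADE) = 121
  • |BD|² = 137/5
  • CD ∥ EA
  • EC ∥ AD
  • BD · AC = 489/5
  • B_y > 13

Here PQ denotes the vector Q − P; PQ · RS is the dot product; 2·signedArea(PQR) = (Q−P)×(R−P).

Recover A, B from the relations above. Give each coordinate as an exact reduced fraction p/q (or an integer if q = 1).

A = (-14, 27)
B = (-37/5, 69/5)

1. A_x = -14  [EC ∥ AD ∩ CD ∥ EA]
2. A_y = 27  [EC ∥ AD ∩ CD ∥ EA]
   → A = (-14, 27)
3. B_x = -37/5  [line -14·x + 39·y + -3209/5 = 0 ∩ |BD|² = 137/5]
4. B_y = 69/5  [line -14·x + 39·y + -3209/5 = 0 ∩ |BD|² = 137/5]
   → B = (-37/5, 69/5)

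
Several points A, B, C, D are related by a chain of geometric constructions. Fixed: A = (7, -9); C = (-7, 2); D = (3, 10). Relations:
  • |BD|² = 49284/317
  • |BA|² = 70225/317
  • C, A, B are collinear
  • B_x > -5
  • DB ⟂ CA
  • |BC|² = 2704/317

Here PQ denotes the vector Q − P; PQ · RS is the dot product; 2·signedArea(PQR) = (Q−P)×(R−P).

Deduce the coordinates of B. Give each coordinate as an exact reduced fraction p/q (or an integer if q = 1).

B = (-1491/317, 62/317)

1. B_x = -1491/317  [C, A, B are collinear ∩ DB ⟂ CA]
2. B_y = 62/317  [C, A, B are collinear ∩ DB ⟂ CA]
   → B = (-1491/317, 62/317)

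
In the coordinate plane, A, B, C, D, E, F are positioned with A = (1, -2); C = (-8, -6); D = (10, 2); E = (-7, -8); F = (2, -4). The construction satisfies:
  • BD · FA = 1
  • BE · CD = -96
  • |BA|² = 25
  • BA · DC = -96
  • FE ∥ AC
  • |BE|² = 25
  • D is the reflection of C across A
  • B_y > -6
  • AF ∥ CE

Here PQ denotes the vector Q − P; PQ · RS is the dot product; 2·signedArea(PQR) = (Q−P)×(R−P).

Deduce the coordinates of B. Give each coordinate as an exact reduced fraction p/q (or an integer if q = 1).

B = (-3, -5)

1. B_x = -3  [BA · DC = -96 ∩ BD · FA = 1]
2. B_y = -5  [BA · DC = -96 ∩ BD · FA = 1]
   → B = (-3, -5)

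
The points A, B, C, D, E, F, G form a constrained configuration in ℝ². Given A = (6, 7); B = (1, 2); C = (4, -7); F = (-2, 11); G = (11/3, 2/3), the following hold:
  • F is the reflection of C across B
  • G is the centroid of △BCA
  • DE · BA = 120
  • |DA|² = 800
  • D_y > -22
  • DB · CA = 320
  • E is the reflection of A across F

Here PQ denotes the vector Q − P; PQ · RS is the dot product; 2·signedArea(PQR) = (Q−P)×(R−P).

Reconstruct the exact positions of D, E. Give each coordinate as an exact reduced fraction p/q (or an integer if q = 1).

D = (2, -21)
E = (-10, 15)

1. D_x = 2  [line -2·x + -14·y + -290 = 0 ∩ |DA|² = 800]
2. D_y = -21  [line -2·x + -14·y + -290 = 0 ∩ |DA|² = 800]
   → D = (2, -21)
3. E_x = -10  [DE · BA = 120 ∩ E is the reflection of A across F]
4. E_y = 15  [DE · BA = 120 ∩ E is the reflection of A across F]
   → E = (-10, 15)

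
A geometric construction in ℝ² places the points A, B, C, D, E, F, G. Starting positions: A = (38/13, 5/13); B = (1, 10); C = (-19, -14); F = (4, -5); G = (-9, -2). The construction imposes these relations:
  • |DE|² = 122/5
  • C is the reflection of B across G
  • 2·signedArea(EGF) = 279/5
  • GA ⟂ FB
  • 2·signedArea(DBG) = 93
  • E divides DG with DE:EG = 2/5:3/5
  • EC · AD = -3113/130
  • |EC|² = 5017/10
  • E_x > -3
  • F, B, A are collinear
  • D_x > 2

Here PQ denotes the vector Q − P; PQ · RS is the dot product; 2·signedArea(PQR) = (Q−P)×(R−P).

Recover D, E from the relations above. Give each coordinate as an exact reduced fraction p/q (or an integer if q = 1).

D = (5/2, 5/2)
E = (-21/10, 7/10)

1. E_x = -21/10  [line 3·x + 13·y + -14/5 = 0 ∩ |EC|² = 5017/10]
2. E_y = 7/10  [line 3·x + 13·y + -14/5 = 0 ∩ |EC|² = 5017/10]
   → E = (-21/10, 7/10)
3. D_x = 5/2  [2·signedArea(DBG) = 93 ∩ E divides DG with DE:EG = 2/5:3/5]
4. D_y = 5/2  [2·signedArea(DBG) = 93 ∩ E divides DG with DE:EG = 2/5:3/5]
   → D = (5/2, 5/2)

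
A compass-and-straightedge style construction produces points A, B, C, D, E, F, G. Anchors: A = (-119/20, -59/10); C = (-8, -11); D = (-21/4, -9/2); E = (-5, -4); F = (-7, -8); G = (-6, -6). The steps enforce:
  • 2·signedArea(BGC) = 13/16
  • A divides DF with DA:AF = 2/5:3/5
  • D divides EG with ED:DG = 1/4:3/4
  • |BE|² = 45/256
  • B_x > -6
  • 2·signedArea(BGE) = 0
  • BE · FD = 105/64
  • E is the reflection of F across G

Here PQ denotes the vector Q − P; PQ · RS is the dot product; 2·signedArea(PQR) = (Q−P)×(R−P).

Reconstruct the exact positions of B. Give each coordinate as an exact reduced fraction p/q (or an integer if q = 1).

1. B_x = -83/16  [2·signedArea(BGE) = 0 ∩ 2·signedArea(BGC) = 13/16]
2. B_y = -35/8  [2·signedArea(BGE) = 0 ∩ 2·signedArea(BGC) = 13/16]
   → B = (-83/16, -35/8)

B = (-83/16, -35/8)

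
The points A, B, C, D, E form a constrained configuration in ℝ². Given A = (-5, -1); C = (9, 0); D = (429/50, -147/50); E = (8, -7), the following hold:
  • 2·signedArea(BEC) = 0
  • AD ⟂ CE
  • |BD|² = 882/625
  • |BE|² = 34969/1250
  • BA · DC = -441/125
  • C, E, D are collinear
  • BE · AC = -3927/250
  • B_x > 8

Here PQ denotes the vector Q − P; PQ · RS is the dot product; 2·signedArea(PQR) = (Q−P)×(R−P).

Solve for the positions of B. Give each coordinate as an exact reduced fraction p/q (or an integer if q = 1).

B = (2187/250, -441/250)

1. B_x = 2187/250  [2·signedArea(BEC) = 0 ∩ BE · AC = -3927/250]
2. B_y = -441/250  [2·signedArea(BEC) = 0 ∩ BE · AC = -3927/250]
   → B = (2187/250, -441/250)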